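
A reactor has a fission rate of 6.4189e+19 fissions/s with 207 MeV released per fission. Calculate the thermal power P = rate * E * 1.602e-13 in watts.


P = fission_rate * E_MeV * 1.602e-13
P = 6.4189e+19 * 207 * 1.602e-13
P = 2.1286e+09 W

2.1286e+09


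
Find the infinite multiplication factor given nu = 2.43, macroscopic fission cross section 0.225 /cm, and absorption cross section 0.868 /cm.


k_inf = nu * Sigma_f / Sigma_a
k_inf = 2.43 * 0.225 / 0.868
k_inf = 0.62990

0.62990


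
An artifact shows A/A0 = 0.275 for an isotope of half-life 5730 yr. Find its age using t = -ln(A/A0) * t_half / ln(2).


lambda = ln(2) / t_half = ln(2) / 5730 = 1.209681e-04 /yr
t = -ln(A/A0) / lambda
t = -ln(0.275) / 1.209681e-04
t = 10672 yr

10672


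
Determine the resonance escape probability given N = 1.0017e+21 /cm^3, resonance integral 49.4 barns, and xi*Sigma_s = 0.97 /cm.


p = exp(-N * I * 1e-24 / (xi*Sigma_s))
p = exp(-1.0017e+21 * 49.4 * 1e-24 / 0.97)
p = 0.95026

0.95026


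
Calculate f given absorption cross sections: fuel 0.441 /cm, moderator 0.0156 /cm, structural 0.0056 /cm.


f = Sigma_a_fuel / (Sigma_a_fuel + Sigma_a_mod + Sigma_a_other)
f = 0.441 / (0.441 + 0.0156 + 0.0056)
f = 0.95413

0.95413


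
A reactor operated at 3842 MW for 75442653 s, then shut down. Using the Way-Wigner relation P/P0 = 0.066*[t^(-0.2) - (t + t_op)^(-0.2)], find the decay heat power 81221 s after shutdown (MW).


P/P0 = 0.066 * [t^(-0.2) - (t + t_op)^(-0.2)]
P/P0 = 0.066 * [81221^(-0.2) - (81221 + 75442653)^(-0.2)]
P/P0 = 0.066 * [0.1042477 - 0.02656949] = 0.005126762
P = 3842 * 0.005126762 = 19.697 MW

19.697


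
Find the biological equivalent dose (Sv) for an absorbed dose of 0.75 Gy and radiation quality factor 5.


H = D * Q
H = 0.75 * 5
H = 3.7500 Sv

3.7500


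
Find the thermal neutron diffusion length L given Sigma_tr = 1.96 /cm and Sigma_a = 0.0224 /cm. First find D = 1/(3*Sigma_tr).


D = 1 / (3 * Sigma_tr) = 1 / (3 * 1.96) = 0.1700680 cm
L = sqrt(D / Sigma_a)
L = sqrt(0.1700680 / 0.0224)
L = 2.7554 cm

2.7554


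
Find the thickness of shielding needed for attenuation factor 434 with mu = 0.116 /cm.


x = ln(factor) / mu
x = ln(434) / 0.116
x = 52.354 cm

52.354


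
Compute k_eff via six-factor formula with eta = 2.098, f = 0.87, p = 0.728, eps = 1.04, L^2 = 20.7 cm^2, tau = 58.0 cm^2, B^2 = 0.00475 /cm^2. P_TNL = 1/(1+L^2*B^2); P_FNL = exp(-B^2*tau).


k_inf = eta*f*p*eps = 2.098*0.87*0.728*1.04 = 1.381941
P_TNL = 1/(1 + L^2*B^2) = 1/(1 + 20.7*0.00475) = 0.9104773
P_FNL = exp(-B^2*tau) = exp(-0.00475*58.0) = 0.7591924
k_eff = k_inf * P_TNL * P_FNL = 1.381941 * 0.9104773 * 0.7591924
k_eff = 0.95524

0.95524


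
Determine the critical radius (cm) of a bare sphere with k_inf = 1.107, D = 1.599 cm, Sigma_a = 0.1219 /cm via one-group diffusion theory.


L^2 = D / Sigma_a = 1.599 / 0.1219 = 13.11731 cm^2
B_m^2 = (k_inf - 1) / L^2 = (1.107 - 1) / 13.11731 = 0.008157160 /cm^2
For a bare sphere: B_g = pi/R, so R_c = pi / sqrt(B_m^2)
R_c = pi / sqrt(0.008157160) = 34.784 cm

34.784


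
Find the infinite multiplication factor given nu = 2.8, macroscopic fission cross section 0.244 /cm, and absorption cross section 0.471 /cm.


k_inf = nu * Sigma_f / Sigma_a
k_inf = 2.8 * 0.244 / 0.471
k_inf = 1.4505

1.4505


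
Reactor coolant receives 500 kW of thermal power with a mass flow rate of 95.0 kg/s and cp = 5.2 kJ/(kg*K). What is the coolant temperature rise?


dT = Q / (m_dot * cp)
dT = 500 / (95.0 * 5.2)
dT = 1.0121 C

1.0121


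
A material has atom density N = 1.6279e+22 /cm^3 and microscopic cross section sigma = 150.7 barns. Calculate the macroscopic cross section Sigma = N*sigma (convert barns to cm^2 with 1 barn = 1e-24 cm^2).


Sigma = N * sigma_barns * 1e-24
Sigma = 1.6279e+22 * 150.7 * 1e-24
Sigma = 2.4532 /cm

2.4532


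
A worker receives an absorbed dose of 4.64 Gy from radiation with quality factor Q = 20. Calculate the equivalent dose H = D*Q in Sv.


H = D * Q
H = 4.64 * 20
H = 92.800 Sv

92.800


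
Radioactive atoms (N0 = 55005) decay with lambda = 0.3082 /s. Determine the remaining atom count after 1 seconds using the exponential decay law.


N = N0 * exp(-lambda * t)
N = 55005 * exp(-0.3082 * 1)
N = 40416

40416


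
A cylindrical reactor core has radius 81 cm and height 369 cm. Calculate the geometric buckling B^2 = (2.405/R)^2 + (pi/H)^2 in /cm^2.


B^2 = (2.405/R)^2 + (pi/H)^2
B^2 = (2.405/81)^2 + (pi/369)^2
B^2 = 9.5406e-04 /cm^2

9.5406e-04


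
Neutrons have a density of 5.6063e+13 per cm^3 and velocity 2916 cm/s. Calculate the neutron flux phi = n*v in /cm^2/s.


phi = n * v
phi = 5.6063e+13 * 2916
phi = 1.6348e+17 /cm^2/s

1.6348e+17


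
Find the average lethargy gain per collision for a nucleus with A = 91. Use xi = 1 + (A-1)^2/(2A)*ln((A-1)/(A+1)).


xi = 1 + (A-1)^2/(2A) * ln((A-1)/(A+1))
xi = 1 + (91-1)^2/(2*91) * ln((91-1)/(91 +1))
xi = 0.021818

0.021818


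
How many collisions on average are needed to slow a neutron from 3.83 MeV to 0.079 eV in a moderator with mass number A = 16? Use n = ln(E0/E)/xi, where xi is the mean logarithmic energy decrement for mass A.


xi = 1 + (A-1)^2/(2A)*ln((A-1)/(A+1)) = 0.1199467 (for A = 16)
n = ln(E0/E) / xi
n = ln(3.83e6 / 0.079) / 0.1199467
n = ln(4.848101e+07) / 0.1199467 = 147.54

147.54


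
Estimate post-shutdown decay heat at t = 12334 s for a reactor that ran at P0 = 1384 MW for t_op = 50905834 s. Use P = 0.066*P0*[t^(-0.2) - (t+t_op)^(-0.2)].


P/P0 = 0.066 * [t^(-0.2) - (t + t_op)^(-0.2)]
P/P0 = 0.066 * [12334^(-0.2) - (12334 + 50905834)^(-0.2)]
P/P0 = 0.066 * [0.1519775 - 0.02874918] = 0.008133069
P = 1384 * 0.008133069 = 11.256 MW

11.256


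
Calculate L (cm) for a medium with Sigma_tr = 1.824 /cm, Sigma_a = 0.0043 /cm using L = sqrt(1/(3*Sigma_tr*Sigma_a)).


D = 1 / (3 * Sigma_tr) = 1 / (3 * 1.824) = 0.1827485 cm
L = sqrt(D / Sigma_a)
L = sqrt(0.1827485 / 0.0043)
L = 6.5192 cm

6.5192


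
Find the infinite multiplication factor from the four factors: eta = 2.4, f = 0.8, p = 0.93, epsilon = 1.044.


k_inf = eta * f * p * epsilon
k_inf = 2.4 * 0.8 * 0.93 * 1.044
k_inf = 1.8642

1.8642


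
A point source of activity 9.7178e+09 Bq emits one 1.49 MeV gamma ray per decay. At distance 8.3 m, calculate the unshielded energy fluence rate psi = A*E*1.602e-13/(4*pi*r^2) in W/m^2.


psi = A * E * 1.602e-13 / (4*pi*r^2)
psi = 9.7178e+09 * 1.49 * 1.602e-13 / (4*pi*8.3^2)
psi = 2.6795e-06 W/m^2

2.6795e-06


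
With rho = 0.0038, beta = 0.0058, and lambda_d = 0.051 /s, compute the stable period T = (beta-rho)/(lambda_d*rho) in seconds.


T = (beta - rho) / (lambda_d * rho)
T = (0.0058 - 0.0038) / (0.051 * 0.0038)
T = 10.320 s

10.320


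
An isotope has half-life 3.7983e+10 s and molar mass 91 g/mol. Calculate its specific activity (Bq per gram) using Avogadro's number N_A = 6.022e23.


lambda = ln(2) / t_half = ln(2) / 3.7983e+10 = 1.824888e-11 /s
SA = lambda * N_A / M
SA = 1.824888e-11 * 6.022e23 / 91
SA = 1.2076e+11 Bq/g

1.2076e+11


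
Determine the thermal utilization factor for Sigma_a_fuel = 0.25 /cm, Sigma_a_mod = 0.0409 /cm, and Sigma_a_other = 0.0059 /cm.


f = Sigma_a_fuel / (Sigma_a_fuel + Sigma_a_mod + Sigma_a_other)
f = 0.25 / (0.25 + 0.0409 + 0.0059)
f = 0.84232

0.84232


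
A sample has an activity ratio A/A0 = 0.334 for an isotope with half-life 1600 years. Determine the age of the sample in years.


lambda = ln(2) / t_half = ln(2) / 1600 = 4.332170e-04 /yr
t = -ln(A/A0) / lambda
t = -ln(0.334) / 4.332170e-04
t = 2531.3 yr

2531.3


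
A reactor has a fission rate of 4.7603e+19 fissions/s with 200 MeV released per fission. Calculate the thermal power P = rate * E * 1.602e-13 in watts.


P = fission_rate * E_MeV * 1.602e-13
P = 4.7603e+19 * 200 * 1.602e-13
P = 1.5252e+09 W

1.5252e+09


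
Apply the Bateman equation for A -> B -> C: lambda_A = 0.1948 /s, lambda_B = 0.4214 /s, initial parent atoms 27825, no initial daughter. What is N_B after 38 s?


N_B(t) = lambda_A * N_A0 / (lambda_B - lambda_A) * [exp(-lambda_A*t) - exp(-lambda_B*t)]
exp(-0.1948*38) = 6.097875e-04; exp(-0.4214*38) = 1.110595e-07
N_B = 0.1948 * 27825 / (0.4214 - 0.1948) * (6.097875e-04 - 1.110595e-07)
N_B = 14.584

14.584


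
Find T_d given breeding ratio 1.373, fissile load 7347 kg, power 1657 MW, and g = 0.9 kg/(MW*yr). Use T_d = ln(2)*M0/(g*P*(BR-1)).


Breeding gain G = BR - 1 = 1.373 - 1 = 0.373
Fissile production rate = g * P * G = 0.9 * 1657 * 0.373 = 556.2549 kg/yr
T_d = ln(2) * M0 / (g * P * G)
T_d = ln(2) * 7347 / 556.2549 = 9.1551 yr

9.1551


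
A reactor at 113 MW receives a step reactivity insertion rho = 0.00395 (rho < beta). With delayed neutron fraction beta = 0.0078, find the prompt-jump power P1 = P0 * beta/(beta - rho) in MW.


P1/P0 = beta / (beta - rho)
P1/P0 = 0.0078 / (0.0078 - 0.00395) = 2.025974
P1 = 113 * 2.025974 = 228.94 MW

228.94


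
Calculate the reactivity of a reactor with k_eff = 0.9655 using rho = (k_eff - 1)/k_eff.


rho = (k_eff - 1) / k_eff
rho = (0.9655 - 1) / 0.9655
rho = -0.035733

-0.035733


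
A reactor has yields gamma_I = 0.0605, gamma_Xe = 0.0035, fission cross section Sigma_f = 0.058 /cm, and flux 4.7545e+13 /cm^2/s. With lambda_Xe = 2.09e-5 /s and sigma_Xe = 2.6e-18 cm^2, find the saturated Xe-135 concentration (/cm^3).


Xe_eq = (gamma_I + gamma_Xe) * Sigma_f * phi / (lambda_Xe + sigma_Xe * phi)
Numerator = (0.0605 + 0.0035) * 0.058 * 4.7545e+13 = 1.764870e+11
Denominator = 2.09e-5 + 2.6e-18 * 4.7545e+13 = 1.445170e-04
Xe_eq = 1.764870e+11 / 1.445170e-04 = 1.2212e+15 /cm^3

1.2212e+15


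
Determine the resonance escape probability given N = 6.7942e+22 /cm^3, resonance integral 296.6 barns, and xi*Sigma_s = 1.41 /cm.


p = exp(-N * I * 1e-24 / (xi*Sigma_s))
p = exp(-6.7942e+22 * 296.6 * 1e-24 / 1.41)
p = 6.2101e-07

6.2101e-07


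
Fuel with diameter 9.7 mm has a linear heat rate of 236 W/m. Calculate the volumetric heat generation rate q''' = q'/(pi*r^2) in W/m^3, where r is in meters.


r = D / 2 / 1000 = 9.7 / 2 / 1000 = 0.00485 m
q''' = q' / (pi * r^2)
q''' = 236 / (pi * 0.00485^2)
q''' = 3.1936e+06 W/m^3

3.1936e+06


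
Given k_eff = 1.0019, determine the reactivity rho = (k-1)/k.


rho = (k_eff - 1) / k_eff
rho = (1.0019 - 1) / 1.0019
rho = 0.0018964

0.0018964


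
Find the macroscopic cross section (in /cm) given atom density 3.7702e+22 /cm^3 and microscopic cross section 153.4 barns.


Sigma = N * sigma_barns * 1e-24
Sigma = 3.7702e+22 * 153.4 * 1e-24
Sigma = 5.7835 /cm

5.7835


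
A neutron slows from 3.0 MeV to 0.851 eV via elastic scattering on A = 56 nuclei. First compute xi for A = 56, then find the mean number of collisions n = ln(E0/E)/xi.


xi = 1 + (A-1)^2/(2A)*ln((A-1)/(A+1)) = 0.03529286 (for A = 56)
n = ln(E0/E) / xi
n = ln(3.0e6 / 0.851) / 0.03529286
n = ln(3.525264e+06) / 0.03529286 = 427.15

427.15


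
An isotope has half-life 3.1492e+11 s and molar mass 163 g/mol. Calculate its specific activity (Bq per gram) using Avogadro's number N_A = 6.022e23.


lambda = ln(2) / t_half = ln(2) / 3.1492e+11 = 2.201026e-12 /s
SA = lambda * N_A / M
SA = 2.201026e-12 * 6.022e23 / 163
SA = 8.1316e+09 Bq/g

8.1316e+09


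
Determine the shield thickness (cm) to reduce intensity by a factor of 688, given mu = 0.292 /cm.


x = ln(factor) / mu
x = ln(688) / 0.292
x = 22.376 cm

22.376


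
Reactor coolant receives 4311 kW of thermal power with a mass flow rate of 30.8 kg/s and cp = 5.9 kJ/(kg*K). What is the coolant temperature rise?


dT = Q / (m_dot * cp)
dT = 4311 / (30.8 * 5.9)
dT = 23.723 C

23.723


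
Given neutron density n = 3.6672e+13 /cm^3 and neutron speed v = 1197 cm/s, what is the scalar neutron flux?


phi = n * v
phi = 3.6672e+13 * 1197
phi = 4.3896e+16 /cm^2/s

4.3896e+16


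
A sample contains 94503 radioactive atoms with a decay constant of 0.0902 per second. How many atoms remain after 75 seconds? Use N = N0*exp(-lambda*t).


N = N0 * exp(-lambda * t)
N = 94503 * exp(-0.0902 * 75)
N = 109.00

109.00


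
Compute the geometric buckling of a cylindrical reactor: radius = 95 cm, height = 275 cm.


B^2 = (2.405/R)^2 + (pi/H)^2
B^2 = (2.405/95)^2 + (pi/275)^2
B^2 = 7.7140e-04 /cm^2

7.7140e-04


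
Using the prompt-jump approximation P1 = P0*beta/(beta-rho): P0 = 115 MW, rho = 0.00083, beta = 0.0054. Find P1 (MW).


P1/P0 = beta / (beta - rho)
P1/P0 = 0.0054 / (0.0054 - 0.00083) = 1.181619
P1 = 115 * 1.181619 = 135.89 MW

135.89


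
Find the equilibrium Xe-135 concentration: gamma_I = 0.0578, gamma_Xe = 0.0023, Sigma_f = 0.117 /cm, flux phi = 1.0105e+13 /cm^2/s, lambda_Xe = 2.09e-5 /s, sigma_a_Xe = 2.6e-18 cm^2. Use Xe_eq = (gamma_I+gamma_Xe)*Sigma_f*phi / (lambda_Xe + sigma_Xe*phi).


Xe_eq = (gamma_I + gamma_Xe) * Sigma_f * phi / (lambda_Xe + sigma_Xe * phi)
Numerator = (0.0578 + 0.0023) * 0.117 * 1.0105e+13 = 7.105533e+10
Denominator = 2.09e-5 + 2.6e-18 * 1.0105e+13 = 4.717300e-05
Xe_eq = 7.105533e+10 / 4.717300e-05 = 1.5063e+15 /cm^3

1.5063e+15


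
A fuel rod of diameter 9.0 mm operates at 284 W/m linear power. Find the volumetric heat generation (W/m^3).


r = D / 2 / 1000 = 9.0 / 2 / 1000 = 0.0045 m
q''' = q' / (pi * r^2)
q''' = 284 / (pi * 0.0045^2)
q''' = 4.4642e+06 W/m^3

4.4642e+06


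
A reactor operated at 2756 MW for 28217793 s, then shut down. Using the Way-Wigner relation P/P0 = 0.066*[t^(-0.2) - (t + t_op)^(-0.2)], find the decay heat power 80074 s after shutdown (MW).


P/P0 = 0.066 * [t^(-0.2) - (t + t_op)^(-0.2)]
P/P0 = 0.066 * [80074^(-0.2) - (80074 + 28217793)^(-0.2)]
P/P0 = 0.066 * [0.1045446 - 0.03233324] = 0.004765950
P = 2756 * 0.004765950 = 13.135 MW

13.135


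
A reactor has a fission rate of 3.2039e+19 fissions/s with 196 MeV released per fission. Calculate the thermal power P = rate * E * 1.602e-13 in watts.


P = fission_rate * E_MeV * 1.602e-13
P = 3.2039e+19 * 196 * 1.602e-13
P = 1.0060e+09 W

1.0060e+09


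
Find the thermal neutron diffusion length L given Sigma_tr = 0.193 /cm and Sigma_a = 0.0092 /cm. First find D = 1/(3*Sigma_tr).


D = 1 / (3 * Sigma_tr) = 1 / (3 * 0.193) = 1.727116 cm
L = sqrt(D / Sigma_a)
L = sqrt(1.727116 / 0.0092)
L = 13.701 cm

13.701


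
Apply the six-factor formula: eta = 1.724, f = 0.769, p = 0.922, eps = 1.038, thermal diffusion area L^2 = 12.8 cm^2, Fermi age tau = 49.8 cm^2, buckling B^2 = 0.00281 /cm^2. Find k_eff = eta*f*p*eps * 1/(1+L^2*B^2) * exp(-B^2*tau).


k_inf = eta*f*p*eps = 1.724*0.769*0.922*1.038 = 1.268796
P_TNL = 1/(1 + L^2*B^2) = 1/(1 + 12.8*0.00281) = 0.9652808
P_FNL = exp(-B^2*tau) = exp(-0.00281*49.8) = 0.8694121
k_eff = k_inf * P_TNL * P_FNL = 1.268796 * 0.9652808 * 0.8694121
k_eff = 1.0648

1.0648


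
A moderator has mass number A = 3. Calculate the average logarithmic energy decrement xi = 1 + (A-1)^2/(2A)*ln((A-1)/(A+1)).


xi = 1 + (A-1)^2/(2A) * ln((A-1)/(A+1))
xi = 1 + (3-1)^2/(2*3) * ln((3-1)/(3 +1))
xi = 0.53790

0.53790


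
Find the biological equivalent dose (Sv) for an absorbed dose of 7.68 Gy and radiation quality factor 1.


H = D * Q
H = 7.68 * 1
H = 7.6800 Sv

7.6800


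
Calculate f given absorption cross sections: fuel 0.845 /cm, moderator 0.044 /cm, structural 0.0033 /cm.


f = Sigma_a_fuel / (Sigma_a_fuel + Sigma_a_mod + Sigma_a_other)
f = 0.845 / (0.845 + 0.044 + 0.0033)
f = 0.94699

0.94699


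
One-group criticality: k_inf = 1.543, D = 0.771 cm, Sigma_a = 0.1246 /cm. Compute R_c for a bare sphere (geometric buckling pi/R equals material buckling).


L^2 = D / Sigma_a = 0.771 / 0.1246 = 6.187801 cm^2
B_m^2 = (k_inf - 1) / L^2 = (1.543 - 1) / 6.187801 = 0.08775331 /cm^2
For a bare sphere: B_g = pi/R, so R_c = pi / sqrt(B_m^2)
R_c = pi / sqrt(0.08775331) = 10.605 cm

10.605


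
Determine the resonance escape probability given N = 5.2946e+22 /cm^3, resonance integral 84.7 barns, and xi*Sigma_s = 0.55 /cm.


p = exp(-N * I * 1e-24 / (xi*Sigma_s))
p = exp(-5.2946e+22 * 84.7 * 1e-24 / 0.55)
p = 2.8767e-04

2.8767e-04


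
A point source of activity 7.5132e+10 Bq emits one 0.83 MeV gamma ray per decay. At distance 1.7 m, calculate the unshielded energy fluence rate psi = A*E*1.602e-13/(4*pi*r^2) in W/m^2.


psi = A * E * 1.602e-13 / (4*pi*r^2)
psi = 7.5132e+10 * 0.83 * 1.602e-13 / (4*pi*1.7^2)
psi = 2.7508e-04 W/m^2

2.7508e-04


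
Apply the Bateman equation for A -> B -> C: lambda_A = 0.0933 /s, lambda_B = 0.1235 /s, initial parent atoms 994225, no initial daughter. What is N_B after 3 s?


N_B(t) = lambda_A * N_A0 / (lambda_B - lambda_A) * [exp(-lambda_A*t) - exp(-lambda_B*t)]
exp(-0.0933*3) = 0.7558593; exp(-0.1235*3) = 0.6903890
N_B = 0.0933 * 994225 / (0.1235 - 0.0933) * (0.7558593 - 0.6903890)
N_B = 201096

201096


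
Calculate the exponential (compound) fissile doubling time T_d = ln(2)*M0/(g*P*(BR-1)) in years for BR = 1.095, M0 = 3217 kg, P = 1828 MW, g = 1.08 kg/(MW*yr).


Breeding gain G = BR - 1 = 1.095 - 1 = 0.095
Fissile production rate = g * P * G = 1.08 * 1828 * 0.095 = 187.5528 kg/yr
T_d = ln(2) * M0 / (g * P * G)
T_d = ln(2) * 3217 / 187.5528 = 11.889 yr

11.889


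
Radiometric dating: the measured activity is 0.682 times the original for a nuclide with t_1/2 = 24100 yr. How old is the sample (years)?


lambda = ln(2) / t_half = ln(2) / 24100 = 2.876129e-05 /yr
t = -ln(A/A0) / lambda
t = -ln(0.682) / 2.876129e-05
t = 13307 yr

13307


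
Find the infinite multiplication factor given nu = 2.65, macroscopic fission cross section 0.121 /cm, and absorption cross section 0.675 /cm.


k_inf = nu * Sigma_f / Sigma_a
k_inf = 2.65 * 0.121 / 0.675
k_inf = 0.47504

0.47504


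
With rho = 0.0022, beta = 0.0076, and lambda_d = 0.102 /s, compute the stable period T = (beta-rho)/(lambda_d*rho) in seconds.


T = (beta - rho) / (lambda_d * rho)
T = (0.0076 - 0.0022) / (0.102 * 0.0022)
T = 24.064 s

24.064


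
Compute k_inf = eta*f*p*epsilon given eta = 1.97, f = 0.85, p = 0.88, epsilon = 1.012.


k_inf = eta * f * p * epsilon
k_inf = 1.97 * 0.85 * 0.88 * 1.012
k_inf = 1.4912

1.4912


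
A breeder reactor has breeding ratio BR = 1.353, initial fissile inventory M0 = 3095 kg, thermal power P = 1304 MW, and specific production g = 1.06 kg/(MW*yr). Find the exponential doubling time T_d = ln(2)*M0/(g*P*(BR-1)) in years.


Breeding gain G = BR - 1 = 1.353 - 1 = 0.353
Fissile production rate = g * P * G = 1.06 * 1304 * 0.353 = 487.93072 kg/yr
T_d = ln(2) * M0 / (g * P * G)
T_d = ln(2) * 3095 / 487.93072 = 4.3967 yr

4.3967


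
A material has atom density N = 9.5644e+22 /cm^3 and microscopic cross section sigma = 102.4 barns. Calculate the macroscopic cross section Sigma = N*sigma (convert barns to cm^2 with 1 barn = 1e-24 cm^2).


Sigma = N * sigma_barns * 1e-24
Sigma = 9.5644e+22 * 102.4 * 1e-24
Sigma = 9.7939 /cm

9.7939


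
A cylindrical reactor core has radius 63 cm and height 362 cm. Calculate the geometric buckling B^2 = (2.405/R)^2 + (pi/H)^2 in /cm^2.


B^2 = (2.405/R)^2 + (pi/H)^2
B^2 = (2.405/63)^2 + (pi/362)^2
B^2 = 0.0015326 /cm^2

0.0015326


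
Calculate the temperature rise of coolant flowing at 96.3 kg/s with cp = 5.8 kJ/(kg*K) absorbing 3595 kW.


dT = Q / (m_dot * cp)
dT = 3595 / (96.3 * 5.8)
dT = 6.4364 C

6.4364


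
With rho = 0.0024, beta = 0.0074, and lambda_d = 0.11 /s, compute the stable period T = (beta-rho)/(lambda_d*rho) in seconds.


T = (beta - rho) / (lambda_d * rho)
T = (0.0074 - 0.0024) / (0.11 * 0.0024)
T = 18.939 s

18.939


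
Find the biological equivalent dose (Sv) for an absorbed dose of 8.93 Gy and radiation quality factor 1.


H = D * Q
H = 8.93 * 1
H = 8.9300 Sv

8.9300


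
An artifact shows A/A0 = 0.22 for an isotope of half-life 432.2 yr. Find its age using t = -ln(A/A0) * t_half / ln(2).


lambda = ln(2) / t_half = ln(2) / 432.2 = 0.001603765 /yr
t = -ln(A/A0) / lambda
t = -ln(0.22) / 0.001603765
t = 944.11 yr

944.11


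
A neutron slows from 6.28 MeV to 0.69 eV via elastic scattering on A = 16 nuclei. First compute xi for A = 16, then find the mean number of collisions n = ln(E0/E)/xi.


xi = 1 + (A-1)^2/(2A)*ln((A-1)/(A+1)) = 0.1199467 (for A = 16)
n = ln(E0/E) / xi
n = ln(6.28e6 / 0.69) / 0.1199467
n = ln(9.101449e+06) / 0.1199467 = 133.59

133.59


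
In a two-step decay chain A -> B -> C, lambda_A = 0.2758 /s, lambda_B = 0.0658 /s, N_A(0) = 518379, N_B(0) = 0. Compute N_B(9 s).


N_B(t) = lambda_A * N_A0 / (lambda_B - lambda_A) * [exp(-lambda_A*t) - exp(-lambda_B*t)]
exp(-0.2758*9) = 0.08355919; exp(-0.0658*9) = 0.5531091
N_B = 0.2758 * 518379 / (0.0658 - 0.2758) * (0.08355919 - 0.5531091)
N_B = 319672

319672


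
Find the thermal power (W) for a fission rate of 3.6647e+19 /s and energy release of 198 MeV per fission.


P = fission_rate * E_MeV * 1.602e-13
P = 3.6647e+19 * 198 * 1.602e-13
P = 1.1624e+09 W

1.1624e+09


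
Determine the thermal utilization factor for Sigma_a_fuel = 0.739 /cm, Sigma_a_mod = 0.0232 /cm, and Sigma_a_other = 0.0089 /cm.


f = Sigma_a_fuel / (Sigma_a_fuel + Sigma_a_mod + Sigma_a_other)
f = 0.739 / (0.739 + 0.0232 + 0.0089)
f = 0.95837

0.95837


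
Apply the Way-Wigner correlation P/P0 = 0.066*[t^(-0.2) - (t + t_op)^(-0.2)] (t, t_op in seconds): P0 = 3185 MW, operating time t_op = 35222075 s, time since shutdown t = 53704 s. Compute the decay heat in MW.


P/P0 = 0.066 * [t^(-0.2) - (t + t_op)^(-0.2)]
P/P0 = 0.066 * [53704^(-0.2) - (53704 + 35222075)^(-0.2)]
P/P0 = 0.066 * [0.1132397 - 0.03093889] = 0.005431853
P = 3185 * 0.005431853 = 17.300 MW

17.300


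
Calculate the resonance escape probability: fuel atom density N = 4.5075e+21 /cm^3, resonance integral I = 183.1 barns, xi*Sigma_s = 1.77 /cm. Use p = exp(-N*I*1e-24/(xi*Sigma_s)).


p = exp(-N * I * 1e-24 / (xi*Sigma_s))
p = exp(-4.5075e+21 * 183.1 * 1e-24 / 1.77)
p = 0.62733

0.62733


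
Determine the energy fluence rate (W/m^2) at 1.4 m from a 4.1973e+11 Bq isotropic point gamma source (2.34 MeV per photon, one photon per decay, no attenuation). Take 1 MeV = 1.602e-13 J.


psi = A * E * 1.602e-13 / (4*pi*r^2)
psi = 4.1973e+11 * 2.34 * 1.602e-13 / (4*pi*1.4^2)
psi = 0.0063883 W/m^2

0.0063883


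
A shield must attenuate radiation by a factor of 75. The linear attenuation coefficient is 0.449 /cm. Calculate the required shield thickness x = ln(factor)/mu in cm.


x = ln(factor) / mu
x = ln(75) / 0.449
x = 9.6158 cm

9.6158


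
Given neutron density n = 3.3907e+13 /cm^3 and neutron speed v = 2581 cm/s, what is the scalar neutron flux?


phi = n * v
phi = 3.3907e+13 * 2581
phi = 8.7514e+16 /cm^2/s

8.7514e+16


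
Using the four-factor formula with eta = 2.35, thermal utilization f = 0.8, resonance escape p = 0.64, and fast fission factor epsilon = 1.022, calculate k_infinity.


k_inf = eta * f * p * epsilon
k_inf = 2.35 * 0.8 * 0.64 * 1.022
k_inf = 1.2297

1.2297


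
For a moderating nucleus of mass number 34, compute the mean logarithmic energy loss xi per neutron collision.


xi = 1 + (A-1)^2/(2A) * ln((A-1)/(A+1))
xi = 1 + (34-1)^2/(2*34) * ln((34-1)/(34 +1))
xi = 0.057687

0.057687


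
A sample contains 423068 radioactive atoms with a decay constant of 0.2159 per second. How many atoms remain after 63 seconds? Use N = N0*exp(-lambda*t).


N = N0 * exp(-lambda * t)
N = 423068 * exp(-0.2159 * 63)
N = 0.52392

0.52392


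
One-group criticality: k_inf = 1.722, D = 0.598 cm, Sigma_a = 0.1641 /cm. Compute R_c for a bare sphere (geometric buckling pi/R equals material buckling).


L^2 = D / Sigma_a = 0.598 / 0.1641 = 3.644119 cm^2
B_m^2 = (k_inf - 1) / L^2 = (1.722 - 1) / 3.644119 = 0.1981274 /cm^2
For a bare sphere: B_g = pi/R, so R_c = pi / sqrt(B_m^2)
R_c = pi / sqrt(0.1981274) = 7.0579 cm

7.0579


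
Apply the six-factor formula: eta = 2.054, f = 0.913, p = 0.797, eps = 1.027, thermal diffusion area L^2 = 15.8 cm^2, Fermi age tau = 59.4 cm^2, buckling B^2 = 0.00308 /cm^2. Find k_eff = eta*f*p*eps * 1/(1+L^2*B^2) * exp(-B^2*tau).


k_inf = eta*f*p*eps = 2.054*0.913*0.797*1.027 = 1.534970
P_TNL = 1/(1 + L^2*B^2) = 1/(1 + 15.8*0.00308) = 0.9535943
P_FNL = exp(-B^2*tau) = exp(-0.00308*59.4) = 0.8328081
k_eff = k_inf * P_TNL * P_FNL = 1.534970 * 0.9535943 * 0.8328081
k_eff = 1.2190

1.2190


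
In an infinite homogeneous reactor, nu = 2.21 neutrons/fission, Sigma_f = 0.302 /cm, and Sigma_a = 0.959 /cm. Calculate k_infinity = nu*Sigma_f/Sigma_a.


k_inf = nu * Sigma_f / Sigma_a
k_inf = 2.21 * 0.302 / 0.959
k_inf = 0.69595

0.69595


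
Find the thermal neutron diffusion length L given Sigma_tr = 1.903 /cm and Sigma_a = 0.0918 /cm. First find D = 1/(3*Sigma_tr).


D = 1 / (3 * Sigma_tr) = 1 / (3 * 1.903) = 0.1751620 cm
L = sqrt(D / Sigma_a)
L = sqrt(0.1751620 / 0.0918)
L = 1.3813 cm

1.3813


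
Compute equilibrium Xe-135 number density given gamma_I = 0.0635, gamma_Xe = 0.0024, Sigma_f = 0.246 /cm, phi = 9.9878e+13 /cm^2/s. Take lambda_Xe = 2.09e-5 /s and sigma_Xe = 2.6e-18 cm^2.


Xe_eq = (gamma_I + gamma_Xe) * Sigma_f * phi / (lambda_Xe + sigma_Xe * phi)
Numerator = (0.0635 + 0.0024) * 0.246 * 9.9878e+13 = 1.619162e+12
Denominator = 2.09e-5 + 2.6e-18 * 9.9878e+13 = 2.805828e-04
Xe_eq = 1.619162e+12 / 2.805828e-04 = 5.7707e+15 /cm^3

5.7707e+15


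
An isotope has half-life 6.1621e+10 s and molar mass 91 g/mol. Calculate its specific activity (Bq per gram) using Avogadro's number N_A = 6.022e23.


lambda = ln(2) / t_half = ln(2) / 6.1621e+10 = 1.124855e-11 /s
SA = lambda * N_A / M
SA = 1.124855e-11 * 6.022e23 / 91
SA = 7.4438e+10 Bq/g

7.4438e+10


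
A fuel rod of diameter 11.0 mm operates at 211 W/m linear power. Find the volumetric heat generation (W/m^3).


r = D / 2 / 1000 = 11.0 / 2 / 1000 = 0.0055 m
q''' = q' / (pi * r^2)
q''' = 211 / (pi * 0.0055^2)
q''' = 2.2203e+06 W/m^3

2.2203e+06


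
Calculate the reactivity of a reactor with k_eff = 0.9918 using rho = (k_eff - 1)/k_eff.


rho = (k_eff - 1) / k_eff
rho = (0.9918 - 1) / 0.9918
rho = -0.0082678

-0.0082678


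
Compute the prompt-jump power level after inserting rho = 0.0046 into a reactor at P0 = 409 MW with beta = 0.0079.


P1/P0 = beta / (beta - rho)
P1/P0 = 0.0079 / (0.0079 - 0.0046) = 2.393939
P1 = 409 * 2.393939 = 979.12 MW

979.12


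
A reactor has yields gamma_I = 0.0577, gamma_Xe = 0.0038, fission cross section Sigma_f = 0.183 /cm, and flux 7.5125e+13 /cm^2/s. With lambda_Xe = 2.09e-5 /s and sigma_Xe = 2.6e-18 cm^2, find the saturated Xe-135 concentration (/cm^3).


Xe_eq = (gamma_I + gamma_Xe) * Sigma_f * phi / (lambda_Xe + sigma_Xe * phi)
Numerator = (0.0577 + 0.0038) * 0.183 * 7.5125e+13 = 8.454943e+11
Denominator = 2.09e-5 + 2.6e-18 * 7.5125e+13 = 2.162250e-04
Xe_eq = 8.454943e+11 / 2.162250e-04 = 3.9103e+15 /cm^3

3.9103e+15


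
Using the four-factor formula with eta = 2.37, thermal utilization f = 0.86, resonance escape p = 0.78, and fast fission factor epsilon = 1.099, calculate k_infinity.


k_inf = eta * f * p * epsilon
k_inf = 2.37 * 0.86 * 0.78 * 1.099
k_inf = 1.7472

1.7472


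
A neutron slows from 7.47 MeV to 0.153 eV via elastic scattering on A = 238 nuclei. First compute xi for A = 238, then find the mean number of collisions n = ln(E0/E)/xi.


xi = 1 + (A-1)^2/(2A)*ln((A-1)/(A+1)) = 0.008379872 (for A = 238)
n = ln(E0/E) / xi
n = ln(7.47e6 / 0.153) / 0.008379872
n = ln(4.882353e+07) / 0.008379872 = 2112.6

2112.6


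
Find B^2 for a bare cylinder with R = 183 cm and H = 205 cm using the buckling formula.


B^2 = (2.405/R)^2 + (pi/H)^2
B^2 = (2.405/183)^2 + (pi/205)^2
B^2 = 4.0756e-04 /cm^2

4.0756e-04


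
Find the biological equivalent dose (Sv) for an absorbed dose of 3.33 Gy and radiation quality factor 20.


H = D * Q
H = 3.33 * 20
H = 66.600 Sv

66.600


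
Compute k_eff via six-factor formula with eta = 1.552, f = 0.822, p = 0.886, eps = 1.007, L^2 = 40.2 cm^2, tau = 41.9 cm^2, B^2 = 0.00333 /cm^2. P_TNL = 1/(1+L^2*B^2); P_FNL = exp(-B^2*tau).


k_inf = eta*f*p*eps = 1.552*0.822*0.886*1.007 = 1.138221
P_TNL = 1/(1 + L^2*B^2) = 1/(1 + 40.2*0.00333) = 0.8819384
P_FNL = exp(-B^2*tau) = exp(-0.00333*41.9) = 0.8697695
k_eff = k_inf * P_TNL * P_FNL = 1.138221 * 0.8819384 * 0.8697695
k_eff = 0.87311

0.87311


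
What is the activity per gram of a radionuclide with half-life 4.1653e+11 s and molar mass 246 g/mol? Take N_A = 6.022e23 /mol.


lambda = ln(2) / t_half = ln(2) / 4.1653e+11 = 1.664099e-12 /s
SA = lambda * N_A / M
SA = 1.664099e-12 * 6.022e23 / 246
SA = 4.0737e+09 Bq/g

4.0737e+09


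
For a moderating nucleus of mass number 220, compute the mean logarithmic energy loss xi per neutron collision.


xi = 1 + (A-1)^2/(2A) * ln((A-1)/(A+1))
xi = 1 + (220-1)^2/(2*220) * ln((220-1)/(220 +1))
xi = 0.0090634

0.0090634


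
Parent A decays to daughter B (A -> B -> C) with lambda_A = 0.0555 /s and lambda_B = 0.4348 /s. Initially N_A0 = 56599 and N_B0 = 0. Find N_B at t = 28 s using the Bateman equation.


N_B(t) = lambda_A * N_A0 / (lambda_B - lambda_A) * [exp(-lambda_A*t) - exp(-lambda_B*t)]
exp(-0.0555*28) = 0.2114007; exp(-0.4348*28) = 5.160898e-06
N_B = 0.0555 * 56599 / (0.4348 - 0.0555) * (0.2114007 - 5.160898e-06)
N_B = 1750.7

1750.7


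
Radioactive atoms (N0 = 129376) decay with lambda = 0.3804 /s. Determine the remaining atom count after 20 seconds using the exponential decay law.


N = N0 * exp(-lambda * t)
N = 129376 * exp(-0.3804 * 20)
N = 64.230

64.230


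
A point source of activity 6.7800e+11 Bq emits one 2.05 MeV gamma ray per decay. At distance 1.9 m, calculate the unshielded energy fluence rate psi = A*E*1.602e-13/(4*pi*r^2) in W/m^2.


psi = A * E * 1.602e-13 / (4*pi*r^2)
psi = 6.7800e+11 * 2.05 * 1.602e-13 / (4*pi*1.9^2)
psi = 0.0049083 W/m^2

0.0049083


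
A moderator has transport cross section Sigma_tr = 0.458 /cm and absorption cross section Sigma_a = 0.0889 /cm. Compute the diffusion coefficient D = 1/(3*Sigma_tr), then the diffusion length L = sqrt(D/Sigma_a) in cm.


D = 1 / (3 * Sigma_tr) = 1 / (3 * 0.458) = 0.7278020 cm
L = sqrt(D / Sigma_a)
L = sqrt(0.7278020 / 0.0889)
L = 2.8612 cm

2.8612


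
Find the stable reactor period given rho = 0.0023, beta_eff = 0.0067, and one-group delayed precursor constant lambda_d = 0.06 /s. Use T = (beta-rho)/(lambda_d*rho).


T = (beta - rho) / (lambda_d * rho)
T = (0.0067 - 0.0023) / (0.06 * 0.0023)
T = 31.884 s

31.884


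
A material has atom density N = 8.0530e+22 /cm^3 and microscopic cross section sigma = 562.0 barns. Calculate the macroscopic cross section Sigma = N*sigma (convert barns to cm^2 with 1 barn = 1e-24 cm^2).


Sigma = N * sigma_barns * 1e-24
Sigma = 8.0530e+22 * 562.0 * 1e-24
Sigma = 45.258 /cm

45.258


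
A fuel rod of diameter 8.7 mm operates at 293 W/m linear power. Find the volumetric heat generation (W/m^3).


r = D / 2 / 1000 = 8.7 / 2 / 1000 = 0.00435 m
q''' = q' / (pi * r^2)
q''' = 293 / (pi * 0.00435^2)
q''' = 4.9288e+06 W/m^3

4.9288e+06


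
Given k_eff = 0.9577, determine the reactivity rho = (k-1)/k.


rho = (k_eff - 1) / k_eff
rho = (0.9577 - 1) / 0.9577
rho = -0.044168

-0.044168


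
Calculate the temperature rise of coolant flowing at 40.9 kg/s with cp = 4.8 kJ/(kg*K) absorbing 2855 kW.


dT = Q / (m_dot * cp)
dT = 2855 / (40.9 * 4.8)
dT = 14.543 C

14.543


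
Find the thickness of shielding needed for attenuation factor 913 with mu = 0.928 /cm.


x = ln(factor) / mu
x = ln(913) / 0.928
x = 7.3456 cm

7.3456


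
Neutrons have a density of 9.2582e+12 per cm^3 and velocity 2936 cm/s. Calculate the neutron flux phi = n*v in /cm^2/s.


phi = n * v
phi = 9.2582e+12 * 2936
phi = 2.7182e+16 /cm^2/s

2.7182e+16


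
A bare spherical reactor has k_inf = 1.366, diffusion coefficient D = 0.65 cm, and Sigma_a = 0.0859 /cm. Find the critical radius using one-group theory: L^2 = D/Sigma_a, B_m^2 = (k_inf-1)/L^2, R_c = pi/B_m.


L^2 = D / Sigma_a = 0.65 / 0.0859 = 7.566938 cm^2
B_m^2 = (k_inf - 1) / L^2 = (1.366 - 1) / 7.566938 = 0.04836831 /cm^2
For a bare sphere: B_g = pi/R, so R_c = pi / sqrt(B_m^2)
R_c = pi / sqrt(0.04836831) = 14.285 cm

14.285


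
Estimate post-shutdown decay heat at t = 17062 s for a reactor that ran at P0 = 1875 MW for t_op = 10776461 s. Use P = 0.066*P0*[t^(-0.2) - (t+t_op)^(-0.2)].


P/P0 = 0.066 * [t^(-0.2) - (t + t_op)^(-0.2)]
P/P0 = 0.066 * [17062^(-0.2) - (17062 + 10776461)^(-0.2)]
P/P0 = 0.066 * [0.1424276 - 0.03920734] = 0.006812537
P = 1875 * 0.006812537 = 12.774 MW

12.774


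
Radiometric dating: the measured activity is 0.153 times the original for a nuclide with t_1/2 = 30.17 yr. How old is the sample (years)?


lambda = ln(2) / t_half = ln(2) / 30.17 = 0.02297472 /yr
t = -ln(A/A0) / lambda
t = -ln(0.153) / 0.02297472
t = 81.712 yr

81.712


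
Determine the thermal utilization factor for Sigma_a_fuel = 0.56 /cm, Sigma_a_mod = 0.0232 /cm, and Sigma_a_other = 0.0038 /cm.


f = Sigma_a_fuel / (Sigma_a_fuel + Sigma_a_mod + Sigma_a_other)
f = 0.56 / (0.56 + 0.0232 + 0.0038)
f = 0.95400

0.95400


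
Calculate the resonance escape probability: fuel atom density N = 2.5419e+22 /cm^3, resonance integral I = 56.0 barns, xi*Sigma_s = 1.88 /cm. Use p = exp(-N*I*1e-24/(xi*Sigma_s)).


p = exp(-N * I * 1e-24 / (xi*Sigma_s))
p = exp(-2.5419e+22 * 56.0 * 1e-24 / 1.88)
p = 0.46900

0.46900


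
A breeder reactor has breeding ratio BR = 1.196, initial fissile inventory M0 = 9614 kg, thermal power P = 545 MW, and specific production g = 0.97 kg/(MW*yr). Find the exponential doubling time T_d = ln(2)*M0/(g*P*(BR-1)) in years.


Breeding gain G = BR - 1 = 1.196 - 1 = 0.196
Fissile production rate = g * P * G = 0.97 * 545 * 0.196 = 103.6154 kg/yr
T_d = ln(2) * M0 / (g * P * G)
T_d = ln(2) * 9614 / 103.6154 = 64.314 yr

64.314


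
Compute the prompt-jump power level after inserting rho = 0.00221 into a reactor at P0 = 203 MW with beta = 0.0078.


P1/P0 = beta / (beta - rho)
P1/P0 = 0.0078 / (0.0078 - 0.00221) = 1.395349
P1 = 203 * 1.395349 = 283.26 MW

283.26


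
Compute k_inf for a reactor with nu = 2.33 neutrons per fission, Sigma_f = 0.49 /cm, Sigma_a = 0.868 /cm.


k_inf = nu * Sigma_f / Sigma_a
k_inf = 2.33 * 0.49 / 0.868
k_inf = 1.3153

1.3153


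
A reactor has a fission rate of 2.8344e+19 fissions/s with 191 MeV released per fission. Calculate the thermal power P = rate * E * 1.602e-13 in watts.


P = fission_rate * E_MeV * 1.602e-13
P = 2.8344e+19 * 191 * 1.602e-13
P = 8.6728e+08 W

8.6728e+08


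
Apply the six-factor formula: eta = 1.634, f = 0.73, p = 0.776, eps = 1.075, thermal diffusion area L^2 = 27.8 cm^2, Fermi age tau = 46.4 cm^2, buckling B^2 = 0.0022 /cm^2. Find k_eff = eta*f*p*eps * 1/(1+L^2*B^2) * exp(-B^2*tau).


k_inf = eta*f*p*eps = 1.634*0.73*0.776*1.075 = 0.9950504
P_TNL = 1/(1 + L^2*B^2) = 1/(1 + 27.8*0.0022) = 0.9423650
P_FNL = exp(-B^2*tau) = exp(-0.0022*46.4) = 0.9029573
k_eff = k_inf * P_TNL * P_FNL = 0.9950504 * 0.9423650 * 0.9029573
k_eff = 0.84670

0.84670


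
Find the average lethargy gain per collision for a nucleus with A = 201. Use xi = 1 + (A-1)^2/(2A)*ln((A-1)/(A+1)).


xi = 1 + (A-1)^2/(2A) * ln((A-1)/(A+1))
xi = 1 + (201-1)^2/(2*201) * ln((201-1)/(201 +1))
xi = 0.0099173

0.0099173


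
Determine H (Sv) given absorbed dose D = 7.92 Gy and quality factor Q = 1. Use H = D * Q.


H = D * Q
H = 7.92 * 1
H = 7.9200 Sv

7.9200


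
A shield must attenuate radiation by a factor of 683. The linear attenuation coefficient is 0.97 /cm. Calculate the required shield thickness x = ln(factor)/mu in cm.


x = ln(factor) / mu
x = ln(683) / 0.97
x = 6.7283 cm

6.7283


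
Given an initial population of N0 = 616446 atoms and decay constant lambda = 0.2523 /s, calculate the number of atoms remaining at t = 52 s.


N = N0 * exp(-lambda * t)
N = 616446 * exp(-0.2523 * 52)
N = 1.2363

1.2363


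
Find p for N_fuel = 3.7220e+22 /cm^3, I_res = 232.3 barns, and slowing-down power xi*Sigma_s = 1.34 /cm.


p = exp(-N * I * 1e-24 / (xi*Sigma_s))
p = exp(-3.7220e+22 * 232.3 * 1e-24 / 1.34)
p = 0.0015767

0.0015767


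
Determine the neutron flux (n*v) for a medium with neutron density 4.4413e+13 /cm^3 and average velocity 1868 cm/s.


phi = n * v
phi = 4.4413e+13 * 1868
phi = 8.2963e+16 /cm^2/s

8.2963e+16


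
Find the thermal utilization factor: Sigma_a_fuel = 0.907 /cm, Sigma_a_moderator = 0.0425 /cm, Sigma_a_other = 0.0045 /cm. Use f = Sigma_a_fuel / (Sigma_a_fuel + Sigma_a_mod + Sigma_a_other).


f = Sigma_a_fuel / (Sigma_a_fuel + Sigma_a_mod + Sigma_a_other)
f = 0.907 / (0.907 + 0.0425 + 0.0045)
f = 0.95073

0.95073


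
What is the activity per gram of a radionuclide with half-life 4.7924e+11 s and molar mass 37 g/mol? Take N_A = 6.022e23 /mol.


lambda = ln(2) / t_half = ln(2) / 4.7924e+11 = 1.446347e-12 /s
SA = lambda * N_A / M
SA = 1.446347e-12 * 6.022e23 / 37
SA = 2.3540e+10 Bq/g

2.3540e+10


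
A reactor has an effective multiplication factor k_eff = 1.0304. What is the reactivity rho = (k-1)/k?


rho = (k_eff - 1) / k_eff
rho = (1.0304 - 1) / 1.0304
rho = 0.029503

0.029503


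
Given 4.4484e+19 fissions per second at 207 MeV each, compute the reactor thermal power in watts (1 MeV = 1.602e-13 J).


P = fission_rate * E_MeV * 1.602e-13
P = 4.4484e+19 * 207 * 1.602e-13
P = 1.4752e+09 W

1.4752e+09


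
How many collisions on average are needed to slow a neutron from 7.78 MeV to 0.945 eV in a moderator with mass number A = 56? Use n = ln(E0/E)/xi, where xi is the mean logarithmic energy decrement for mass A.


xi = 1 + (A-1)^2/(2A)*ln((A-1)/(A+1)) = 0.03529286 (for A = 56)
n = ln(E0/E) / xi
n = ln(7.78e6 / 0.945) / 0.03529286
n = ln(8.232804e+06) / 0.03529286 = 451.19

451.19


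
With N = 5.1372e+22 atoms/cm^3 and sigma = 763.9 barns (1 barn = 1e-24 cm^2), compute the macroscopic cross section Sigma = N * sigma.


Sigma = N * sigma_barns * 1e-24
Sigma = 5.1372e+22 * 763.9 * 1e-24
Sigma = 39.243 /cm

39.243


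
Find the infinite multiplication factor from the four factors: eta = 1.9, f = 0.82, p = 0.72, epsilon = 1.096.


k_inf = eta * f * p * epsilon
k_inf = 1.9 * 0.82 * 0.72 * 1.096
k_inf = 1.2294

1.2294


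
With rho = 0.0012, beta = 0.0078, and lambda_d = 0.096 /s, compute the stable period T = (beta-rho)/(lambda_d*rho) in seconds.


T = (beta - rho) / (lambda_d * rho)
T = (0.0078 - 0.0012) / (0.096 * 0.0012)
T = 57.292 s

57.292


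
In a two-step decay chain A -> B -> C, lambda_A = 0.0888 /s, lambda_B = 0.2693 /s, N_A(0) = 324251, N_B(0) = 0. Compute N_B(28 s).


N_B(t) = lambda_A * N_A0 / (lambda_B - lambda_A) * [exp(-lambda_A*t) - exp(-lambda_B*t)]
exp(-0.0888*28) = 0.08320898; exp(-0.2693*28) = 5.311851e-04
N_B = 0.0888 * 324251 / (0.2693 - 0.0888) * (0.08320898 - 5.311851e-04)
N_B = 13189

13189


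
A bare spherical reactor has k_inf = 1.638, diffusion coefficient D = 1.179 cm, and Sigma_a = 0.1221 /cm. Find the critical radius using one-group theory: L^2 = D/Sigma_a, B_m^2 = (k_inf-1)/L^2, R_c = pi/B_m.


L^2 = D / Sigma_a = 1.179 / 0.1221 = 9.656020 cm^2
B_m^2 = (k_inf - 1) / L^2 = (1.638 - 1) / 9.656020 = 0.06607277 /cm^2
For a bare sphere: B_g = pi/R, so R_c = pi / sqrt(B_m^2)
R_c = pi / sqrt(0.06607277) = 12.222 cm

12.222


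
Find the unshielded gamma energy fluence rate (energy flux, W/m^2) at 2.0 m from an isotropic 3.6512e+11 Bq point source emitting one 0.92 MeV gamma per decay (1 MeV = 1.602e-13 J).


psi = A * E * 1.602e-13 / (4*pi*r^2)
psi = 3.6512e+11 * 0.92 * 1.602e-13 / (4*pi*2.0^2)
psi = 0.0010706 W/m^2

0.0010706


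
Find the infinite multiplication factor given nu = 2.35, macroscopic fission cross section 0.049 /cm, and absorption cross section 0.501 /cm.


k_inf = nu * Sigma_f / Sigma_a
k_inf = 2.35 * 0.049 / 0.501
k_inf = 0.22984

0.22984


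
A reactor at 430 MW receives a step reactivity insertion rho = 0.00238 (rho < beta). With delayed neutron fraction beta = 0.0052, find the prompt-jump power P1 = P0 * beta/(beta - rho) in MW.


P1/P0 = beta / (beta - rho)
P1/P0 = 0.0052 / (0.0052 - 0.00238) = 1.843972
P1 = 430 * 1.843972 = 792.91 MW

792.91
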